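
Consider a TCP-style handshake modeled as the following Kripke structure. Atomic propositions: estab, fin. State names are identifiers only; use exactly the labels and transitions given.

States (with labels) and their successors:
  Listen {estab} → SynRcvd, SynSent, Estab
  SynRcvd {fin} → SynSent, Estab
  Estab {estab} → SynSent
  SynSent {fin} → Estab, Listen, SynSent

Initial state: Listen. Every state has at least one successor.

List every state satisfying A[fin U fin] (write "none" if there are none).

States satisfying fin: {SynRcvd, SynSent}.
States satisfying A[fin U fin]: {SynRcvd, SynSent}.

{SynRcvd, SynSent}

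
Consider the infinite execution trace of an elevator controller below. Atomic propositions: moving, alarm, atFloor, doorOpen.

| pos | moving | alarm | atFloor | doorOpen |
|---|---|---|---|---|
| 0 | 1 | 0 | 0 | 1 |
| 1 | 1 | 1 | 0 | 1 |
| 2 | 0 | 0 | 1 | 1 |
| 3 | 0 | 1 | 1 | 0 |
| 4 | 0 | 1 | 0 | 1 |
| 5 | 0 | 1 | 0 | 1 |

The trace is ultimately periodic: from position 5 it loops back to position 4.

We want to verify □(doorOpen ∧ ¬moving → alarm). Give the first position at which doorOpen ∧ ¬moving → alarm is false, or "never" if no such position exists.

2

Check doorOpen ∧ ¬moving → alarm at each position in order: 0 ✓, 1 ✓.
At position 2 the labels are {atFloor, doorOpen}, so doorOpen ∧ ¬moving → alarm is false there. This is the first violation.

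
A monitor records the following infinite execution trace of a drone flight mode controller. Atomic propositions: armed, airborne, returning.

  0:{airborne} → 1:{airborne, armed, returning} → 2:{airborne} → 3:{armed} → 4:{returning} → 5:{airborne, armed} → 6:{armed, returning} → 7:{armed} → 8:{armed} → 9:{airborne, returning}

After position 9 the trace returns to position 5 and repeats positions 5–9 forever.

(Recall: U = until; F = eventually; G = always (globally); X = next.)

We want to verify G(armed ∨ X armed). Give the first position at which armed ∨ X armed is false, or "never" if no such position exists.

armed ∨ X armed holds at every position 0..9, and those are all the positions the trace ever visits, so the invariant G(armed ∨ X armed) is never violated.

never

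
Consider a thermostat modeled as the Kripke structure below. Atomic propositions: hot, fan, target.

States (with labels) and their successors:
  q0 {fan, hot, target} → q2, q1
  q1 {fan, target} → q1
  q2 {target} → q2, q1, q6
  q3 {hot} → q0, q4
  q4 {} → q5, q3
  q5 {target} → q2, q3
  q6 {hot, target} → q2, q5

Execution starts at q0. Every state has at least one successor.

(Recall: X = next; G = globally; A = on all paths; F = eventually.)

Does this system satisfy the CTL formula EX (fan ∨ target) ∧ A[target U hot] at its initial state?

Satisfied

States satisfying fan ∨ target: {q0, q1, q2, q5, q6}.
States satisfying EX (fan ∨ target): {q0, q1, q2, q3, q4, q5, q6}.
States satisfying target: {q0, q1, q2, q5, q6}.
States satisfying hot: {q0, q3, q6}.
States satisfying A[target U hot]: {q0, q3, q6}.
States satisfying EX (fan ∨ target) ∧ A[target U hot]: {q0, q3, q6}.
q0 ∈ Sat(EX (fan ∨ target) ∧ A[target U hot]).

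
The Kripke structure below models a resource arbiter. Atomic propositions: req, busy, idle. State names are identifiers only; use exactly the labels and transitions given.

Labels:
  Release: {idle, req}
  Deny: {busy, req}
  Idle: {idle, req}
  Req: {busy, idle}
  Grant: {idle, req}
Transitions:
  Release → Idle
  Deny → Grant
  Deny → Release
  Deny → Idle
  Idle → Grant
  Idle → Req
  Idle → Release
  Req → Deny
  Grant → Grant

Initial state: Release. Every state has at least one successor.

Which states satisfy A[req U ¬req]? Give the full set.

States satisfying req: {Release, Deny, Idle, Grant}.
States satisfying ¬req: {Req}.
States satisfying A[req U ¬req]: {Req}.

{Req}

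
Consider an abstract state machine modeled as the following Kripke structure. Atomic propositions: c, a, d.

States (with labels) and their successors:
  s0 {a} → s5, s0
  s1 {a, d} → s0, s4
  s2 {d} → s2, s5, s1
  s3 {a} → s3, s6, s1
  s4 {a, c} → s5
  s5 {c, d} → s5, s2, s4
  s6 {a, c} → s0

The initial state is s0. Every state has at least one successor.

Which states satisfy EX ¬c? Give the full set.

{s0, s1, s2, s3, s5, s6}

States satisfying ¬c: {s0, s1, s2, s3}.
States satisfying EX ¬c: {s0, s1, s2, s3, s5, s6}.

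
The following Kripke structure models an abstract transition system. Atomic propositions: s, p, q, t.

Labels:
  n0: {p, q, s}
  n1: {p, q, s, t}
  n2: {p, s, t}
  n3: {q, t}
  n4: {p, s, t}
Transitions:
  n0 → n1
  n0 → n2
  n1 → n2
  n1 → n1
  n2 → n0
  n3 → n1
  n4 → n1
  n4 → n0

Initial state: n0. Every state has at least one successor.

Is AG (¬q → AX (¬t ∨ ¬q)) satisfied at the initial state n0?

Holds

States satisfying ¬q → AX (¬t ∨ ¬q): {n0, n1, n2, n3}.
States satisfying AG (¬q → AX (¬t ∨ ¬q)): {n0, n1, n2, n3}.
Every state reachable from n0 satisfies ¬q → AX (¬t ∨ ¬q).
n0 ∈ Sat(AG (¬q → AX (¬t ∨ ¬q))).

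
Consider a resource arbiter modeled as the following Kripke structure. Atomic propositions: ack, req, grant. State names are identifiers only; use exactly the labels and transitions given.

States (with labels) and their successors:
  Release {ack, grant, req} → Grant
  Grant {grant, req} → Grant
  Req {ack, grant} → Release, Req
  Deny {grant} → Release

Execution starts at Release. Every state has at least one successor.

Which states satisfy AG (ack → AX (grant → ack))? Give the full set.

{Grant}

States satisfying ack → AX (grant → ack): {Grant, Req, Deny}.
States satisfying AG (ack → AX (grant → ack)): {Grant}.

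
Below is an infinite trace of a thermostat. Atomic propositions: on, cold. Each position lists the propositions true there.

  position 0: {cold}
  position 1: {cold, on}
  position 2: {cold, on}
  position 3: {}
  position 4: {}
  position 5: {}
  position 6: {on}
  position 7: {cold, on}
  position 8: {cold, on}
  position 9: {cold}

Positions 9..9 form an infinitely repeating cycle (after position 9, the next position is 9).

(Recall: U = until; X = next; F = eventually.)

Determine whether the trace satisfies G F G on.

Does not hold

F G on must hold at every position from 0 onward. It fails at position 0, so G F G on is false.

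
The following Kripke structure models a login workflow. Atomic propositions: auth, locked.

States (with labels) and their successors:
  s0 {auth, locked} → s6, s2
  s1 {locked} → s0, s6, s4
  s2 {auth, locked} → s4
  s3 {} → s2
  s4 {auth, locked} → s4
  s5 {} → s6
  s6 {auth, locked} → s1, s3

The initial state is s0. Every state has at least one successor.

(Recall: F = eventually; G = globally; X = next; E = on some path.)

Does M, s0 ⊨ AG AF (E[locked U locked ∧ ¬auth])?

States satisfying AF (E[locked U locked ∧ ¬auth]): {s0, s1, s5, s6}.
States satisfying AG AF (E[locked U locked ∧ ¬auth]): ∅.
s2 is reachable from s0 and violates AF (E[locked U locked ∧ ¬auth]), so AG fails at s0.
s0 ∉ Sat(AG AF (E[locked U locked ∧ ¬auth])).

Does not hold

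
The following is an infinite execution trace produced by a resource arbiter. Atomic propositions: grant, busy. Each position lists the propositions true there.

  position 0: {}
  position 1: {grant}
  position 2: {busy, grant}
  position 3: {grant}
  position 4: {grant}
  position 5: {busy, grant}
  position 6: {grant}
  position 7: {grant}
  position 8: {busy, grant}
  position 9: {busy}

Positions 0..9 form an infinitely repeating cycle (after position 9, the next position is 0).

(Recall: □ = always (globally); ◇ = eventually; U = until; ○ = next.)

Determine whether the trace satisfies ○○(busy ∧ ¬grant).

The position after 0 is 1; ○(busy ∧ ¬grant) is false there.

Does not hold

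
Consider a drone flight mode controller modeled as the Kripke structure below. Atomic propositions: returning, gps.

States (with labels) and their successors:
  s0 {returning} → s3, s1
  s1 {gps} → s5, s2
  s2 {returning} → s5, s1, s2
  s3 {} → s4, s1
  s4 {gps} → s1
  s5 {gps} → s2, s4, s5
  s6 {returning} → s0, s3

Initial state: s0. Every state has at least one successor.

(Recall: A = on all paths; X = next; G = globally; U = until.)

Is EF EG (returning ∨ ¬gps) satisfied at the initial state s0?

Holds

States satisfying EG (returning ∨ ¬gps): {s2}.
States satisfying EF EG (returning ∨ ¬gps): {s0, s1, s2, s3, s4, s5, s6}.
Some path from s0 reaches a state where EG (returning ∨ ¬gps) holds.
s0 ∈ Sat(EF EG (returning ∨ ¬gps)).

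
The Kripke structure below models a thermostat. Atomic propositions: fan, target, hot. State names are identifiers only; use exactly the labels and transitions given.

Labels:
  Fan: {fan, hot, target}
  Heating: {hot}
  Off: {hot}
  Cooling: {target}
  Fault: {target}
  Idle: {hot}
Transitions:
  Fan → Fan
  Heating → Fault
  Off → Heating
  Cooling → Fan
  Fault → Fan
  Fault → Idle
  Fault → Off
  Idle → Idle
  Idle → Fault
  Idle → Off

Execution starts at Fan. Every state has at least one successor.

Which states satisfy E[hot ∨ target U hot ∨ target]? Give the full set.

States satisfying hot ∨ target: {Fan, Heating, Off, Cooling, Fault, Idle}.
States satisfying E[hot ∨ target U hot ∨ target]: {Fan, Heating, Off, Cooling, Fault, Idle}.

{Fan, Heating, Off, Cooling, Fault, Idle}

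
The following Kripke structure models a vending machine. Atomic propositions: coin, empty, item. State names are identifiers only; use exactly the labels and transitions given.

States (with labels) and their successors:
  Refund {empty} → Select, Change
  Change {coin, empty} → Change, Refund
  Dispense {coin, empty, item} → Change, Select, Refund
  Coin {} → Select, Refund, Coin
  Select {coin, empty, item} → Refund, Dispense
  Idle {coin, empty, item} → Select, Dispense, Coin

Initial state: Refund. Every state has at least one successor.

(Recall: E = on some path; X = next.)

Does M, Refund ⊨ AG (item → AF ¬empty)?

No

States satisfying item → AF ¬empty: {Refund, Change, Coin}.
States satisfying AG (item → AF ¬empty): ∅.
Dispense is reachable from Refund and violates item → AF ¬empty, so AG fails at Refund.
Refund ∉ Sat(AG (item → AF ¬empty)).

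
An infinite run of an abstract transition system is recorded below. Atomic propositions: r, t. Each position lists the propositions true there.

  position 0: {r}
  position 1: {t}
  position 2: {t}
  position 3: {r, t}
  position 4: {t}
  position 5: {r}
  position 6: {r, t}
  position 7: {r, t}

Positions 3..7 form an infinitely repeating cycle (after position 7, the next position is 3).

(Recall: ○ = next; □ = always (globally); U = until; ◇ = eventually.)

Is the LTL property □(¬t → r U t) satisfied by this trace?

¬t → r U t holds at every position 0..7, and those are all positions ever visited, so □(¬t → r U t) holds.
Positions where ¬t holds: 0, 5.
Check r U t at each: 0→ok, 5→ok.

Satisfied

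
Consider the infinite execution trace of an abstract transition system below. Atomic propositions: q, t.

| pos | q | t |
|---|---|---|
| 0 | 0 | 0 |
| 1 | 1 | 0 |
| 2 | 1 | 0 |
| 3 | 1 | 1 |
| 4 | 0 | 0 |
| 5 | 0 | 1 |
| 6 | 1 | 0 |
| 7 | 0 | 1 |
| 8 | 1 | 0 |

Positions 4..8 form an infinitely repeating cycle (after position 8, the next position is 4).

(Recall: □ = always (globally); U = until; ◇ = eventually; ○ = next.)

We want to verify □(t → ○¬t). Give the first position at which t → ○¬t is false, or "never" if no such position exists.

never

t → ○¬t holds at every position 0..8, and those are all the positions the trace ever visits, so the invariant □(t → ○¬t) is never violated.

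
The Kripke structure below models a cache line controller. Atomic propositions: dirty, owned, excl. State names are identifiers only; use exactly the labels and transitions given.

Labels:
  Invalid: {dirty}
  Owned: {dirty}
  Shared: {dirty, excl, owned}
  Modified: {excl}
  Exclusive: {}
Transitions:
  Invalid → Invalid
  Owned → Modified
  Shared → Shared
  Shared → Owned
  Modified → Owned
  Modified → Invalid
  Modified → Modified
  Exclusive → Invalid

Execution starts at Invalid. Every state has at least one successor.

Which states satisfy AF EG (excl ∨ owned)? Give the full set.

{Owned, Shared, Modified}

States satisfying EG (excl ∨ owned): {Shared, Modified}.
States satisfying AF EG (excl ∨ owned): {Owned, Shared, Modified}.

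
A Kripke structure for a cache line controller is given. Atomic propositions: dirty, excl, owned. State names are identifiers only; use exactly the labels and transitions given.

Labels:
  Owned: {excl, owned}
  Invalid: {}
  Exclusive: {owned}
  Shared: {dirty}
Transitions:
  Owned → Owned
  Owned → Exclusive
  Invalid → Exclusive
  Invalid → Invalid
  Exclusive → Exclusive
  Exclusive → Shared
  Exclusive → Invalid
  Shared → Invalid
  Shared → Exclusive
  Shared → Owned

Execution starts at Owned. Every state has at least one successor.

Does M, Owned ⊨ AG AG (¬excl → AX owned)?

States satisfying AG (¬excl → AX owned): ∅.
States satisfying AG AG (¬excl → AX owned): ∅.
Exclusive is reachable from Owned and violates AG (¬excl → AX owned), so AG fails at Owned.
Owned ∉ Sat(AG AG (¬excl → AX owned)).

Does not hold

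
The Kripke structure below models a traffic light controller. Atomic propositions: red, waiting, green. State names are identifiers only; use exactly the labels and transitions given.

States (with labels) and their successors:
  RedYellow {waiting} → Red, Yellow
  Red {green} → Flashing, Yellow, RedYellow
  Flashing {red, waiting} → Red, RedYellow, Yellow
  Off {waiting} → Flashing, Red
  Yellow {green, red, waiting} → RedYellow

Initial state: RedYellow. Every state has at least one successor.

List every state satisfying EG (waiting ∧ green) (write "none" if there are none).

States satisfying waiting ∧ green: {Yellow}.
States satisfying EG (waiting ∧ green): ∅.

none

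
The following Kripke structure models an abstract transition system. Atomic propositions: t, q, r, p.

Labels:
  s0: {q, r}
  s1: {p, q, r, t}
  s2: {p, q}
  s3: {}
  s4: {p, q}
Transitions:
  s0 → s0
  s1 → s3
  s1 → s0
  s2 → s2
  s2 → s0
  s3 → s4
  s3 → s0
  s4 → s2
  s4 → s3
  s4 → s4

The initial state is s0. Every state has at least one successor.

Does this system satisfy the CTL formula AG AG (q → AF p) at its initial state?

Does not hold

States satisfying AG (q → AF p): ∅.
States satisfying AG AG (q → AF p): ∅.
s0 is reachable from s0 and violates AG (q → AF p), so AG fails at s0.
s0 ∉ Sat(AG AG (q → AF p)).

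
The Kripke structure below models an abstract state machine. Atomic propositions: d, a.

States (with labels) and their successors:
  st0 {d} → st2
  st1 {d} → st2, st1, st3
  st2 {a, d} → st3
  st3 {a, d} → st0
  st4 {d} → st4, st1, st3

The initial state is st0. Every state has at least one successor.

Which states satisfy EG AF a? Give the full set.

States satisfying AF a: {st0, st2, st3}.
States satisfying EG AF a: {st0, st2, st3}.

{st0, st2, st3}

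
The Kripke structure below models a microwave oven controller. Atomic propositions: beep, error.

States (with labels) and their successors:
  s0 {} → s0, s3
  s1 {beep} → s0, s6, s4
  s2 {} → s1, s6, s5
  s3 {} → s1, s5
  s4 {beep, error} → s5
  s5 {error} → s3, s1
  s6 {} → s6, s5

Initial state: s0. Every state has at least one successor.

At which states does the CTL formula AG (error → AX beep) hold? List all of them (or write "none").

States satisfying error → AX beep: {s0, s1, s2, s3, s6}.
States satisfying AG (error → AX beep): ∅.

none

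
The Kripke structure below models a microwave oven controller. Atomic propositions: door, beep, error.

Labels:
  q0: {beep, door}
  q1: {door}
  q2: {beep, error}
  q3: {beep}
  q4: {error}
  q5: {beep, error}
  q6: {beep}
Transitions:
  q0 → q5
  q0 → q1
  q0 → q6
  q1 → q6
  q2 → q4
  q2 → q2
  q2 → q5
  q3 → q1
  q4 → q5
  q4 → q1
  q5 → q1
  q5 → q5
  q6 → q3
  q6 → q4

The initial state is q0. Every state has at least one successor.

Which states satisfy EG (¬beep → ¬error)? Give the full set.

States satisfying ¬beep → ¬error: {q0, q1, q2, q3, q5, q6}.
States satisfying EG (¬beep → ¬error): {q0, q1, q2, q3, q5, q6}.

{q0, q1, q2, q3, q5, q6}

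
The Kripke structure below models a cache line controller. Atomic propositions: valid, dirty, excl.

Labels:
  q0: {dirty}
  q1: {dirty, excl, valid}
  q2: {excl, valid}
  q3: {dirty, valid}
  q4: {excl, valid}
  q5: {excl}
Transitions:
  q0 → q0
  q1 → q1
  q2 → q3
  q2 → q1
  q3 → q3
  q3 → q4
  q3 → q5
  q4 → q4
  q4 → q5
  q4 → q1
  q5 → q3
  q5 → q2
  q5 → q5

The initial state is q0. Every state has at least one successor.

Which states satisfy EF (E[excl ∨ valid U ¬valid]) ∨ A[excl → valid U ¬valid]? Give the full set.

{q0, q2, q3, q4, q5}

States satisfying E[excl ∨ valid U ¬valid]: {q0, q2, q3, q4, q5}.
States satisfying EF (E[excl ∨ valid U ¬valid]): {q0, q2, q3, q4, q5}.
States satisfying excl → valid: {q0, q1, q2, q3, q4}.
States satisfying ¬valid: {q0, q5}.
States satisfying A[excl → valid U ¬valid]: {q0, q5}.
States satisfying EF (E[excl ∨ valid U ¬valid]) ∨ A[excl → valid U ¬valid]: {q0, q2, q3, q4, q5}.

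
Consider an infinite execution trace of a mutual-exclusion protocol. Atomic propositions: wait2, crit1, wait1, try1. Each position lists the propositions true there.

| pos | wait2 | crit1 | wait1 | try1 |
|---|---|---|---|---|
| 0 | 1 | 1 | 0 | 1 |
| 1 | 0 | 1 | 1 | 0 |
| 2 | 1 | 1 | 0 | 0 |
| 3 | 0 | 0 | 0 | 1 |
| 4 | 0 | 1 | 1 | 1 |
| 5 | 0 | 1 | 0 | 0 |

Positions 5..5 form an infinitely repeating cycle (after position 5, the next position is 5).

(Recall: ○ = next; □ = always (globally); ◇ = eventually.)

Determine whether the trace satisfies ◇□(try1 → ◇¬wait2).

Yes

□(try1 → ◇¬wait2) holds at position 0, which is reachable from 0, so ◇□(try1 → ◇¬wait2) holds.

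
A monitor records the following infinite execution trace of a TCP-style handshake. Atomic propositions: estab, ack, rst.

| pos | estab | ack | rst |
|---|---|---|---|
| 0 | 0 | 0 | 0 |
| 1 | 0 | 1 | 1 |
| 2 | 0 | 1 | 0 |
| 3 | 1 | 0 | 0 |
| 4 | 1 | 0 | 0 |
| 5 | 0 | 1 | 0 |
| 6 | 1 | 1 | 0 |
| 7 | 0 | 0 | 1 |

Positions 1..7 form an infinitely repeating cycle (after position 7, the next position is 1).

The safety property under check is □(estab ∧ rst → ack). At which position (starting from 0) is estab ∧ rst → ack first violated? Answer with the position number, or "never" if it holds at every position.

estab ∧ rst → ack holds at every position 0..7, and those are all the positions the trace ever visits, so the invariant □(estab ∧ rst → ack) is never violated.

never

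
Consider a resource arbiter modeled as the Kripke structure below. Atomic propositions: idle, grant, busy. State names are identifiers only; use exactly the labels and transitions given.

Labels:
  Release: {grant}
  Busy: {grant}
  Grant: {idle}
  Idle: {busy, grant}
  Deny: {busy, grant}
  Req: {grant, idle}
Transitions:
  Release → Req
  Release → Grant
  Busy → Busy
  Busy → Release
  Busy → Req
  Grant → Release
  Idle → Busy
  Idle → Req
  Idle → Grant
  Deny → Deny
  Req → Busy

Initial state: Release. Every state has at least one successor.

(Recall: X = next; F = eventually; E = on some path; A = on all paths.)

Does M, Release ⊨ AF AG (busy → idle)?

States satisfying AG (busy → idle): {Release, Busy, Grant, Req}.
States satisfying AF AG (busy → idle): {Release, Busy, Grant, Idle, Req}.
Release ∈ Sat(AF AG (busy → idle)).

Yes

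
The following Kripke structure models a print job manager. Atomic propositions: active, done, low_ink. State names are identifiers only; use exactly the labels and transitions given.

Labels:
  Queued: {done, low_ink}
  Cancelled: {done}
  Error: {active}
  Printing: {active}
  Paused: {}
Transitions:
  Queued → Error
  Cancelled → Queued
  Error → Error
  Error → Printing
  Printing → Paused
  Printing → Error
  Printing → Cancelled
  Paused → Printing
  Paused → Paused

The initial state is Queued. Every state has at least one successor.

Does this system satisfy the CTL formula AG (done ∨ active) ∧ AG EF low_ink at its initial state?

No

States satisfying done ∨ active: {Queued, Cancelled, Error, Printing}.
States satisfying AG (done ∨ active): ∅.
States satisfying EF low_ink: {Queued, Cancelled, Error, Printing, Paused}.
States satisfying AG EF low_ink: {Queued, Cancelled, Error, Printing, Paused}.
States satisfying AG (done ∨ active) ∧ AG EF low_ink: ∅.
Queued ∉ Sat(AG (done ∨ active) ∧ AG EF low_ink).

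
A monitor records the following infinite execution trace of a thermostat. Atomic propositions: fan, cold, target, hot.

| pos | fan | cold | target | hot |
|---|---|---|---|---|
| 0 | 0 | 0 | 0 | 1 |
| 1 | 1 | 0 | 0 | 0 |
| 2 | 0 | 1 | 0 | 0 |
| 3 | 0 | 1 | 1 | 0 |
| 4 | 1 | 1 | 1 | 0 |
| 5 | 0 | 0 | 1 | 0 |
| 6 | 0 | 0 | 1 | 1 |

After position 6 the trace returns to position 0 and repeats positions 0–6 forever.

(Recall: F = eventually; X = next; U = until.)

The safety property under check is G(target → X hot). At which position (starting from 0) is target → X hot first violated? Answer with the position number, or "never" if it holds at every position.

3

Check target → X hot at each position in order: 0 ✓, 1 ✓, 2 ✓.
At position 3 the labels are {cold, target} and the next position 4 has {cold, fan, target}, so target → X hot is false there. This is the first violation.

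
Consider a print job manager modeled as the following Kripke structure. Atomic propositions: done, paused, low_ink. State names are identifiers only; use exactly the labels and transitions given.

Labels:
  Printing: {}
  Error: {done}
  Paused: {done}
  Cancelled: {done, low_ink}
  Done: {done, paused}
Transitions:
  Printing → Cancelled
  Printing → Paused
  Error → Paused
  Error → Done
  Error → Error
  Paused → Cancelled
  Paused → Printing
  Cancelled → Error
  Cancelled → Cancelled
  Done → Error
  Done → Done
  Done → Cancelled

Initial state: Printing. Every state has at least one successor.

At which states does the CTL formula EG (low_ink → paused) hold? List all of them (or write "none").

States satisfying low_ink → paused: {Printing, Error, Paused, Done}.
States satisfying EG (low_ink → paused): {Printing, Error, Paused, Done}.

{Printing, Error, Paused, Done}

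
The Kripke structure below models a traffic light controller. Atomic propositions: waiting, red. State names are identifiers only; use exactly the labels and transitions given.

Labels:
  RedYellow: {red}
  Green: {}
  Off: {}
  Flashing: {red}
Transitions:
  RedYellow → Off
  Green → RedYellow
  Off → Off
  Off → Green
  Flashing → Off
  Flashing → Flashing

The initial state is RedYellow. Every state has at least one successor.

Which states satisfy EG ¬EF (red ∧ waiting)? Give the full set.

{RedYellow, Green, Off, Flashing}

States satisfying ¬EF (red ∧ waiting): {RedYellow, Green, Off, Flashing}.
States satisfying EG ¬EF (red ∧ waiting): {RedYellow, Green, Off, Flashing}.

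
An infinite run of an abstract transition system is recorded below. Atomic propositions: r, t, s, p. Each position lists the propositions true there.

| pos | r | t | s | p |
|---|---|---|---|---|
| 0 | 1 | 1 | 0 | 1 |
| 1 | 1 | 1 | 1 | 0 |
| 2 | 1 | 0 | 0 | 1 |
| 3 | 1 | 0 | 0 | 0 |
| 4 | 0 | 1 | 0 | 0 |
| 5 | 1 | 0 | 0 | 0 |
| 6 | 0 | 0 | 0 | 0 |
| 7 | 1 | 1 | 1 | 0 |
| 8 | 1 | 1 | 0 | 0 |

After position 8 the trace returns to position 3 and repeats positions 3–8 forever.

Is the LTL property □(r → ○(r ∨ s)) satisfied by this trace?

r → ○(r ∨ s) must hold at every position from 0 onward. It fails at position 3, so □(r → ○(r ∨ s)) is false.
Positions where r holds: 0, 1, 2, 3, 5, 7, 8.
Check ○(r ∨ s) at each: 0→ok, 1→ok, 2→ok, 3→fails, 5→fails, 7→ok, 8→ok.

Does not hold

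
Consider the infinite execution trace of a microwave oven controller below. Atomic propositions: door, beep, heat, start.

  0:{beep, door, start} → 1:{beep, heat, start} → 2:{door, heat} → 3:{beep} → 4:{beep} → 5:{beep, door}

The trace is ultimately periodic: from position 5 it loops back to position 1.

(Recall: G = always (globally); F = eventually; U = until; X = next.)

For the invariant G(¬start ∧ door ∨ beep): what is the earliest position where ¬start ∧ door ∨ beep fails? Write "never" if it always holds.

¬start ∧ door ∨ beep holds at every position 0..5, and those are all the positions the trace ever visits, so the invariant G(¬start ∧ door ∨ beep) is never violated.

never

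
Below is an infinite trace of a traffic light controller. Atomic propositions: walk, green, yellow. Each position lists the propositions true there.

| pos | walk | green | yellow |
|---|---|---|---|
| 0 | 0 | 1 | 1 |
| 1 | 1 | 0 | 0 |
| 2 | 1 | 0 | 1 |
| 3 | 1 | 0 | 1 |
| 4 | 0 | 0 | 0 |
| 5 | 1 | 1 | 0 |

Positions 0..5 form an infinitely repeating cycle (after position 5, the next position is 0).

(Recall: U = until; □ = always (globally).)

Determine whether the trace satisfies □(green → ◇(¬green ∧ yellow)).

green → ◇(¬green ∧ yellow) holds at every position 0..5, and those are all positions ever visited, so □(green → ◇(¬green ∧ yellow)) holds.
Positions where green holds: 0, 5.
Check ◇(¬green ∧ yellow) at each: 0→ok, 5→ok.

Holds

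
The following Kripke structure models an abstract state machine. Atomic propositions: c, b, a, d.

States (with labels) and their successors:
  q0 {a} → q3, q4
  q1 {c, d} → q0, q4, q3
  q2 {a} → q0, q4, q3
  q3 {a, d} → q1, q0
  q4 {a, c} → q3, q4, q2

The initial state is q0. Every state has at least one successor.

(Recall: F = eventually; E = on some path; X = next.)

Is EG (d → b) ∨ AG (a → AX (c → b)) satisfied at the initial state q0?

Yes

States satisfying d → b: {q0, q2, q4}.
States satisfying EG (d → b): {q0, q2, q4}.
States satisfying a → AX (c → b): {q1}.
States satisfying AG (a → AX (c → b)): ∅.
States satisfying EG (d → b) ∨ AG (a → AX (c → b)): {q0, q2, q4}.
q0 ∈ Sat(EG (d → b) ∨ AG (a → AX (c → b))).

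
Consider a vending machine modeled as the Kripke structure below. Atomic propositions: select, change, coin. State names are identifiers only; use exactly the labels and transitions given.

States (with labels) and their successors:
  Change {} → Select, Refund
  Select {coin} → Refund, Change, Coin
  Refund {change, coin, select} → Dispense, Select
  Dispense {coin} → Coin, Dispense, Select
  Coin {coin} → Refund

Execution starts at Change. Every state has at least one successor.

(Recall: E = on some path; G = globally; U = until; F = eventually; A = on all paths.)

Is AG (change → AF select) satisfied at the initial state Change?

States satisfying change → AF select: {Change, Select, Refund, Dispense, Coin}.
States satisfying AG (change → AF select): {Change, Select, Refund, Dispense, Coin}.
Every state reachable from Change satisfies change → AF select.
Change ∈ Sat(AG (change → AF select)).

Yes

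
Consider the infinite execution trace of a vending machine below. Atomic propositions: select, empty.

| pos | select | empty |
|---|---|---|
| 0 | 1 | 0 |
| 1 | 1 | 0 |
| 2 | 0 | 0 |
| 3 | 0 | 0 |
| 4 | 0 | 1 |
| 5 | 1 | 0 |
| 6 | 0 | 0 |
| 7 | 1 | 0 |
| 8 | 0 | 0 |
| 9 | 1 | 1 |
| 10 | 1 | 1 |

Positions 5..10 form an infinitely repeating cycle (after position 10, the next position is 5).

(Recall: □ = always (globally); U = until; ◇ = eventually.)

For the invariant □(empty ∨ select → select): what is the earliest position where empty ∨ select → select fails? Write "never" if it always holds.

4

Check empty ∨ select → select at each position in order: 0 ✓, 1 ✓, 2 ✓, 3 ✓.
At position 4 the labels are {empty}, so empty ∨ select → select is false there. This is the first violation.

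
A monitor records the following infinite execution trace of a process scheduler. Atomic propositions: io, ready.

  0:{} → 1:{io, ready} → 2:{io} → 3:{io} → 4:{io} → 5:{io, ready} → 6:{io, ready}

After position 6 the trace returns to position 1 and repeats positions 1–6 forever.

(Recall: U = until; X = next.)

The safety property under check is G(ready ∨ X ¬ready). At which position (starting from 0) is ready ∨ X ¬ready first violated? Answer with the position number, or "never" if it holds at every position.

At position 0 the labels are {} and the next position 1 has {io, ready}, so ready ∨ X ¬ready is false there. This is the first violation.

0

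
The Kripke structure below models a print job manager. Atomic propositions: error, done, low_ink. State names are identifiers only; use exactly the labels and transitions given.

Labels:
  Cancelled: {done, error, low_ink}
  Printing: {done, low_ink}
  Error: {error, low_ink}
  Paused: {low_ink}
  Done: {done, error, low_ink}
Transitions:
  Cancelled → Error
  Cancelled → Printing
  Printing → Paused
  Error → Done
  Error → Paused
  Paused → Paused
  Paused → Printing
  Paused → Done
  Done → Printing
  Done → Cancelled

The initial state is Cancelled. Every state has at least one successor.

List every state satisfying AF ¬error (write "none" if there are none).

States satisfying ¬error: {Printing, Paused}.
States satisfying AF ¬error: {Printing, Paused}.

{Printing, Paused}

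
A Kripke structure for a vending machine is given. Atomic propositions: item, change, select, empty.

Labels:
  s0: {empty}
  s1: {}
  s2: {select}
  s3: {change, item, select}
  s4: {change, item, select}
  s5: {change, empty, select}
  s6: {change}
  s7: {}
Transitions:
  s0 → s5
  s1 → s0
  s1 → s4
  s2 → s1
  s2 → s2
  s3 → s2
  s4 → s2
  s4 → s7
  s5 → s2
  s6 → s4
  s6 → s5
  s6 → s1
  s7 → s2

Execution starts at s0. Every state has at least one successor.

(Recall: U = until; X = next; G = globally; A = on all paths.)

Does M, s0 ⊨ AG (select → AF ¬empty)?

Satisfied

States satisfying select → AF ¬empty: {s0, s1, s2, s3, s4, s5, s6, s7}.
States satisfying AG (select → AF ¬empty): {s0, s1, s2, s3, s4, s5, s6, s7}.
Every state reachable from s0 satisfies select → AF ¬empty.
s0 ∈ Sat(AG (select → AF ¬empty)).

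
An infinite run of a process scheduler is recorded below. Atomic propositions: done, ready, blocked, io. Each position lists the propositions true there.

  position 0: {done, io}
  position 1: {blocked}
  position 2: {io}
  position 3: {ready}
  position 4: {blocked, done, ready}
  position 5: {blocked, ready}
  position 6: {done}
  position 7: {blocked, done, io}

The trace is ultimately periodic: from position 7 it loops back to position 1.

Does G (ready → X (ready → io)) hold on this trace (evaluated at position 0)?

ready → X (ready → io) must hold at every position from 0 onward. It fails at position 3, so G (ready → X (ready → io)) is false.
Positions where ready holds: 3, 4, 5.
Check X (ready → io) at each: 3→fails, 4→fails, 5→ok.

No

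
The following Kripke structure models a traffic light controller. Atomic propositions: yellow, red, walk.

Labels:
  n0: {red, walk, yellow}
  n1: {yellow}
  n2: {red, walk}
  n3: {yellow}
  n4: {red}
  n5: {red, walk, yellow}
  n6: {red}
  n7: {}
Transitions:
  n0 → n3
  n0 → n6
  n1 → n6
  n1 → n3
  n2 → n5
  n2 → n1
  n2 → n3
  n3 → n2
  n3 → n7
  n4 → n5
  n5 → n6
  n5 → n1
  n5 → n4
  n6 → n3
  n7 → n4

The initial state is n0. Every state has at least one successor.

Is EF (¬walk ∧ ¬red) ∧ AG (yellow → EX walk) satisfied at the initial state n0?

Violated

States satisfying ¬walk ∧ ¬red: {n1, n3, n7}.
States satisfying EF (¬walk ∧ ¬red): {n0, n1, n2, n3, n4, n5, n6, n7}.
States satisfying yellow → EX walk: {n2, n3, n4, n6, n7}.
States satisfying AG (yellow → EX walk): ∅.
States satisfying EF (¬walk ∧ ¬red) ∧ AG (yellow → EX walk): ∅.
n0 ∉ Sat(EF (¬walk ∧ ¬red) ∧ AG (yellow → EX walk)).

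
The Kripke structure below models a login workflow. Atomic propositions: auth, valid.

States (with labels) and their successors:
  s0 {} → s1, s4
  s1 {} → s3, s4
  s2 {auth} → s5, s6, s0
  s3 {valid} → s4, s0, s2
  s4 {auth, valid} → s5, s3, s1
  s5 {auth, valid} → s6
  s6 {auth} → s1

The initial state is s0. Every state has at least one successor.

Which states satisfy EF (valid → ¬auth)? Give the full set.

States satisfying valid → ¬auth: {s0, s1, s2, s3, s6}.
States satisfying EF (valid → ¬auth): {s0, s1, s2, s3, s4, s5, s6}.

{s0, s1, s2, s3, s4, s5, s6}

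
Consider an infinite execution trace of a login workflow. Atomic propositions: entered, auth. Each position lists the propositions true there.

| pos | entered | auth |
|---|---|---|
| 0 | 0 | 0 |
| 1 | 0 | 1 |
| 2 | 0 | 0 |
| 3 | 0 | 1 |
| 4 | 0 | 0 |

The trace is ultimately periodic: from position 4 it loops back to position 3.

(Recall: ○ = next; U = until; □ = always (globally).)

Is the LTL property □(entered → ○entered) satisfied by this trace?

Holds

entered → ○entered holds at every position 0..4, and those are all positions ever visited, so □(entered → ○entered) holds.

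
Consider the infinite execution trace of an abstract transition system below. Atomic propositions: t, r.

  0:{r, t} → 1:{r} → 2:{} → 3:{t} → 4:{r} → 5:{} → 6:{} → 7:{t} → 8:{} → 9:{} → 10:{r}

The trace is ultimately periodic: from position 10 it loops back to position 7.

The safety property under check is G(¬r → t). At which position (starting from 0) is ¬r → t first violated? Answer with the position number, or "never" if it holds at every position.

2

Check ¬r → t at each position in order: 0 ✓, 1 ✓.
At position 2 the labels are {}, so ¬r → t is false there. This is the first violation.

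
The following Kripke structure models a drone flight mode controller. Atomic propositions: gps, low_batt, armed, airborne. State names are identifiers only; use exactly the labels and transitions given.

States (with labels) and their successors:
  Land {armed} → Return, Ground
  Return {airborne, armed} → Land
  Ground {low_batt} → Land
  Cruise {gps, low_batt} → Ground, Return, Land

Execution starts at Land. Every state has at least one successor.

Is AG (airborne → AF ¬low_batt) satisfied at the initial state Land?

States satisfying airborne → AF ¬low_batt: {Land, Return, Ground, Cruise}.
States satisfying AG (airborne → AF ¬low_batt): {Land, Return, Ground, Cruise}.
Every state reachable from Land satisfies airborne → AF ¬low_batt.
Land ∈ Sat(AG (airborne → AF ¬low_batt)).

Yes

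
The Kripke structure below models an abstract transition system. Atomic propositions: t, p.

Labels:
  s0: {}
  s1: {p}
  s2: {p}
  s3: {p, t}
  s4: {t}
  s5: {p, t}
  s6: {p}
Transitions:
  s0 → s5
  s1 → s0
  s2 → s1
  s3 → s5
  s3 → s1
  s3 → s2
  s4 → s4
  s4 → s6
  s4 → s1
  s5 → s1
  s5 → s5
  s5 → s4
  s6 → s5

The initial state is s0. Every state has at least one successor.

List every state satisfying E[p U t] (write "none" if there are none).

States satisfying p: {s1, s2, s3, s5, s6}.
States satisfying t: {s3, s4, s5}.
States satisfying E[p U t]: {s3, s4, s5, s6}.

{s3, s4, s5, s6}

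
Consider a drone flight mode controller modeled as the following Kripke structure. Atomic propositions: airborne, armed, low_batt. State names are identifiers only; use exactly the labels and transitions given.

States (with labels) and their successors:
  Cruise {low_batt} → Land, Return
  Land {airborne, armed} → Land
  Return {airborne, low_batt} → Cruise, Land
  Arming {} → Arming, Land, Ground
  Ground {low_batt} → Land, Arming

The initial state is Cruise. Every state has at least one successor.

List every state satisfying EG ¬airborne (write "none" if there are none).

{Arming, Ground}

States satisfying ¬airborne: {Cruise, Arming, Ground}.
States satisfying EG ¬airborne: {Arming, Ground}.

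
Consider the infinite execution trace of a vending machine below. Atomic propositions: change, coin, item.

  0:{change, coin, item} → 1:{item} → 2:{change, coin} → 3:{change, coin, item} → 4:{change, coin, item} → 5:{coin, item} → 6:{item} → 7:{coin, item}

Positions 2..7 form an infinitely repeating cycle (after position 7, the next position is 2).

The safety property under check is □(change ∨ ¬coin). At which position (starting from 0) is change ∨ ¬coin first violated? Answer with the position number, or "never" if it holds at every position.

Check change ∨ ¬coin at each position in order: 0 ✓, 1 ✓, 2 ✓, 3 ✓, 4 ✓.
At position 5 the labels are {coin, item}, so change ∨ ¬coin is false there. This is the first violation.

5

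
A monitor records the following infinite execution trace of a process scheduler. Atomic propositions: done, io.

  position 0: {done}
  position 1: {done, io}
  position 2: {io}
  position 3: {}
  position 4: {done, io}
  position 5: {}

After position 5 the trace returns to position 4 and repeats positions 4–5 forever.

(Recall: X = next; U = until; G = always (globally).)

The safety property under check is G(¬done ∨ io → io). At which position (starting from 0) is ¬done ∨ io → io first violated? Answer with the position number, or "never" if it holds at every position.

3

Check ¬done ∨ io → io at each position in order: 0 ✓, 1 ✓, 2 ✓.
At position 3 the labels are {}, so ¬done ∨ io → io is false there. This is the first violation.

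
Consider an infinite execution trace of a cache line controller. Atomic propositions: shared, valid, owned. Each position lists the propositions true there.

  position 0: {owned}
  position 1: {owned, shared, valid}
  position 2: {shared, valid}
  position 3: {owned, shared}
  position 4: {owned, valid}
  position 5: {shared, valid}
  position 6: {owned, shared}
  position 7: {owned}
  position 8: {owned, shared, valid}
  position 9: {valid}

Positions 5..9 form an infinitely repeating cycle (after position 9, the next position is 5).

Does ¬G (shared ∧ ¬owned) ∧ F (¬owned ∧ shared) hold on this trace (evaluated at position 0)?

¬owned ∧ shared holds at position 2, which is reachable from 0, so F (¬owned ∧ shared) holds.
At position 0: ¬G (shared ∧ ¬owned) is true; F (¬owned ∧ shared) is true; so ¬G (shared ∧ ¬owned) ∧ F (¬owned ∧ shared) is true.

Yes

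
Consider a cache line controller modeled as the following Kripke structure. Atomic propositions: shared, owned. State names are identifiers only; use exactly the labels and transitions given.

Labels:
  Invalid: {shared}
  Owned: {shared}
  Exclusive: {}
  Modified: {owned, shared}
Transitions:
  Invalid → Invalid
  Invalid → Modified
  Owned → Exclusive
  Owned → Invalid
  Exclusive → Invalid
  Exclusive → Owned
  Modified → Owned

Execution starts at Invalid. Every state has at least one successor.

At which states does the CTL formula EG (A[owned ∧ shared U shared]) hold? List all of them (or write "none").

States satisfying A[owned ∧ shared U shared]: {Invalid, Owned, Modified}.
States satisfying EG (A[owned ∧ shared U shared]): {Invalid, Owned, Modified}.

{Invalid, Owned, Modified}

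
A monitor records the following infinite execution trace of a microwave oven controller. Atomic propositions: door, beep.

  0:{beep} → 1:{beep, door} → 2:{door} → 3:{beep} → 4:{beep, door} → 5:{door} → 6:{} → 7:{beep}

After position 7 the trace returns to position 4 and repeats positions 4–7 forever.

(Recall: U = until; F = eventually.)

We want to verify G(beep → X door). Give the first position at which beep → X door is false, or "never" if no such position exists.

never

beep → X door holds at every position 0..7, and those are all the positions the trace ever visits, so the invariant G(beep → X door) is never violated.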